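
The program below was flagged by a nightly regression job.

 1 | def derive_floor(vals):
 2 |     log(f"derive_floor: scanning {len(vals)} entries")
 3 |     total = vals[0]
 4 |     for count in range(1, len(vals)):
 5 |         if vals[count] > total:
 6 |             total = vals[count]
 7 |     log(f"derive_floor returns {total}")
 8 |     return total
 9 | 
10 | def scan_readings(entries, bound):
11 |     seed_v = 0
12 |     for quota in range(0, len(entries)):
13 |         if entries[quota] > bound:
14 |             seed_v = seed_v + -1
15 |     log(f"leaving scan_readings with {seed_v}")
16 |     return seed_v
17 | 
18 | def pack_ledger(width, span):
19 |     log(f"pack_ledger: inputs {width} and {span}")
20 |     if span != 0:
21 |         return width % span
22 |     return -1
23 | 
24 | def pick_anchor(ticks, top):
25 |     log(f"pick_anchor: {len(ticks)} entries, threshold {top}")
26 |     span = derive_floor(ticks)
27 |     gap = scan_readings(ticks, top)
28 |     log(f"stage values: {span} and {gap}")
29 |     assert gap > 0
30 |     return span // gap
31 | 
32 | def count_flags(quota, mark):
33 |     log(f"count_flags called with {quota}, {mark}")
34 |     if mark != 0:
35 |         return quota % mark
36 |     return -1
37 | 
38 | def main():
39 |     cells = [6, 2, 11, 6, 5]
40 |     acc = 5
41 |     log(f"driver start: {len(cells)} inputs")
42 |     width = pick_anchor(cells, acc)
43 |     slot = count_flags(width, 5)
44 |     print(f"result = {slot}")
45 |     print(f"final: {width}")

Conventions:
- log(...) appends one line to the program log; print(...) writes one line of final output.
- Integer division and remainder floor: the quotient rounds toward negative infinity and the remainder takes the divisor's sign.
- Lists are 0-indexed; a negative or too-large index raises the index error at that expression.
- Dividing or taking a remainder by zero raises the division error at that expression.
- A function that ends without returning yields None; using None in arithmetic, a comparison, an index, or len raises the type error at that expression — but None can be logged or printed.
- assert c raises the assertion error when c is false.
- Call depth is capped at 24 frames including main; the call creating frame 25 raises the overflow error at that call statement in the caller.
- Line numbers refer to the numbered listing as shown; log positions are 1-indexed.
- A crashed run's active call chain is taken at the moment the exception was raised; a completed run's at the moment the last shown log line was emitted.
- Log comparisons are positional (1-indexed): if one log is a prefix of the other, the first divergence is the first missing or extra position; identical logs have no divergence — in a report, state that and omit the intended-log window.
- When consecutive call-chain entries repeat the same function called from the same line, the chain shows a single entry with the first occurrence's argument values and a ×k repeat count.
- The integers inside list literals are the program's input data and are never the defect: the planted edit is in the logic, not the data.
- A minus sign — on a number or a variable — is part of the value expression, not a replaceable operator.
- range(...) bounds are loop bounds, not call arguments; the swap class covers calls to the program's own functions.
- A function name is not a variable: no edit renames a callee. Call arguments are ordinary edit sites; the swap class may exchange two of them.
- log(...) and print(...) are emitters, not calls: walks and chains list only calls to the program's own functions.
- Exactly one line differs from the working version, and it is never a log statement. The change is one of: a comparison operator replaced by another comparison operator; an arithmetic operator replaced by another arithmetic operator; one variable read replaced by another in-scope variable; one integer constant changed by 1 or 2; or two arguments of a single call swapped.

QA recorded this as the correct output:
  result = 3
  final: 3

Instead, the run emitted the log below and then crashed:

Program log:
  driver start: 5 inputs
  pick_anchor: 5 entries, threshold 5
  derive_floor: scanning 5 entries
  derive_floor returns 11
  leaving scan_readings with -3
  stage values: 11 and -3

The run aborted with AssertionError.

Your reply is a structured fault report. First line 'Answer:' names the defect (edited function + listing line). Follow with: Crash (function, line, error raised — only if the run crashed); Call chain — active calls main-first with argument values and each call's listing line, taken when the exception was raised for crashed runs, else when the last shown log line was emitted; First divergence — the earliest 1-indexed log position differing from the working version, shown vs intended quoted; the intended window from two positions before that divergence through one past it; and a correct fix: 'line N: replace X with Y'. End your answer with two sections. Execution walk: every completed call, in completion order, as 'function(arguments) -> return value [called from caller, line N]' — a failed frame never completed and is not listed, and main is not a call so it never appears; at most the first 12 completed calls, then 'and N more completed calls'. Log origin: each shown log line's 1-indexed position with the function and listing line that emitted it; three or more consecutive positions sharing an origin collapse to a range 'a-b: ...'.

Answer: the defect is in scan_readings at line 14.
Key fact: Position 5 is the first bad log line: 'leaving scan_readings with -3' should read 'leaving scan_readings with 3'.
Crash: pick_anchor, line 29, AssertionError.
Call chain: main -> pick_anchor([6, 2, 11, 6, 5], 5) (called at line 42).
First divergence: at position 5 the run shows 'leaving scan_readings with -3' where the working version logs 'leaving scan_readings with 3'.
Intended log window:
  3: derive_floor: scanning 5 entries
  4: derive_floor returns 11
  5: leaving scan_readings with 3
  6: stage values: 11 and 3
Execution walk:
  derive_floor([6, 2, 11, 6, 5]) -> 11  [called from pick_anchor, line 26]
  scan_readings([6, 2, 11, 6, 5], 5) -> -3  [called from pick_anchor, line 27]
Log origin:
  1: from main, line 41
  2: from pick_anchor, line 25
  3: from derive_floor, line 2
  4: from derive_floor, line 7
  5: from scan_readings, line 15
  6: from pick_anchor, line 28
A correct fix: line 14: replace `-1` with `1`.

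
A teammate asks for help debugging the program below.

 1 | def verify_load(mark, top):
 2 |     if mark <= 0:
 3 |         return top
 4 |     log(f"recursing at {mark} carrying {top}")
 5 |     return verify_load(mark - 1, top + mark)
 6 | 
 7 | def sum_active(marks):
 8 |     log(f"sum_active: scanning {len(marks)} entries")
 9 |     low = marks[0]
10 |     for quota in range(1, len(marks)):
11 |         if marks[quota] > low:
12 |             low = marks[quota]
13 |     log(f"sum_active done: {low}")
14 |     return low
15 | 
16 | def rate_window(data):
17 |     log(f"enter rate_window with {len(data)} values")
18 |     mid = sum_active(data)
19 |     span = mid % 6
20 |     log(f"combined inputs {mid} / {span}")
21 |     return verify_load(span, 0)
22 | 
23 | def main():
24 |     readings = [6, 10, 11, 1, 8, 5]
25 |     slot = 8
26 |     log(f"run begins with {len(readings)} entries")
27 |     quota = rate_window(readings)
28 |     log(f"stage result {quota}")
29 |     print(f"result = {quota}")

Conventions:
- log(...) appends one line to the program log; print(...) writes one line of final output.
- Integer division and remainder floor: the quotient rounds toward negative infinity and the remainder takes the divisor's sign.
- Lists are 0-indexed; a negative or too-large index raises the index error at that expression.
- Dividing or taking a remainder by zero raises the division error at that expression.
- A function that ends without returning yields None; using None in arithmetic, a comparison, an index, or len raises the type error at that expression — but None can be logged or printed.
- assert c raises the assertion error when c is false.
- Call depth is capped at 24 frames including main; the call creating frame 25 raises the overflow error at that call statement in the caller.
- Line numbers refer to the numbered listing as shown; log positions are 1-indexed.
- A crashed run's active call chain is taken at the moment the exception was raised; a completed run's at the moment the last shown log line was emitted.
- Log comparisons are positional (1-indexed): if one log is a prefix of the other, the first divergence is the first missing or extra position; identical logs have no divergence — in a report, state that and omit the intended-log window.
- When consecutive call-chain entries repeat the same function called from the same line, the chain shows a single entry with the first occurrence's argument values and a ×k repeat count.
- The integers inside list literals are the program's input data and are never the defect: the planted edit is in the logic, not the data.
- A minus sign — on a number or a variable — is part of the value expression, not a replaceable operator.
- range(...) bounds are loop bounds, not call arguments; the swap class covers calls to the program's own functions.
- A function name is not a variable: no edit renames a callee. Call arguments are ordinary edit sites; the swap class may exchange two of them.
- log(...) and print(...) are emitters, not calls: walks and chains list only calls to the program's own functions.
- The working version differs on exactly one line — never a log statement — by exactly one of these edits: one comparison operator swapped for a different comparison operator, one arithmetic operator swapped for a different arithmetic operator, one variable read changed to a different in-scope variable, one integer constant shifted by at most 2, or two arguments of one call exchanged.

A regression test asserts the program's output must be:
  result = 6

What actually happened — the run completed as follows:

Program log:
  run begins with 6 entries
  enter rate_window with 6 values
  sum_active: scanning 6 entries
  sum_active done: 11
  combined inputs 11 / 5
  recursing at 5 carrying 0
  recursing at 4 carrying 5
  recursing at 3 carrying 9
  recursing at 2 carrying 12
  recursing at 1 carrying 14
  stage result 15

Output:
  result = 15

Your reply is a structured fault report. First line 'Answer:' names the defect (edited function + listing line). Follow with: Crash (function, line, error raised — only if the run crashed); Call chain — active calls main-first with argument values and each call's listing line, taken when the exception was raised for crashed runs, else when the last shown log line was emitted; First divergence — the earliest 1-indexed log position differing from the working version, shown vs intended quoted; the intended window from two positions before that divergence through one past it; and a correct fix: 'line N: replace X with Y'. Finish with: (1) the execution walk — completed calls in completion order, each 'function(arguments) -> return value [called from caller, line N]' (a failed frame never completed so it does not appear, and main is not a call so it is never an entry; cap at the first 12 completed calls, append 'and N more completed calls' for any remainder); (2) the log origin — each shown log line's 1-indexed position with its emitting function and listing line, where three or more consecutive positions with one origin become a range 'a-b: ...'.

Answer: the defect is in rate_window at line 19.
The tell: At log position 5 the runs split — shown 'combined inputs 11 / 5', but the working version logs 'combined inputs 11 / 3'.
Call chain: main.
First divergence: at position 5 the run shows 'combined inputs 11 / 5' where the working version logs 'combined inputs 11 / 3'.
Intended log window:
  3: sum_active: scanning 6 entries
  4: sum_active done: 11
  5: combined inputs 11 / 3
  6: recursing at 3 carrying 0
Execution walk:
  sum_active([6, 10, 11, 1, 8, 5]) -> 11  [called from rate_window, line 18]
  verify_load(0, 15) -> 15  [called from verify_load, line 5]
  verify_load(1, 14) -> 15  [called from verify_load, line 5]
  verify_load(2, 12) -> 15  [called from verify_load, line 5]
  verify_load(3, 9) -> 15  [called from verify_load, line 5]
  verify_load(4, 5) -> 15  [called from verify_load, line 5]
  verify_load(5, 0) -> 15  [called from rate_window, line 21]
  rate_window([6, 10, 11, 1, 8, 5]) -> 15  [called from main, line 27]
Log origins:
  1: logged in main at line 26
  2: logged in rate_window at line 17
  3: logged in sum_active at line 8
  4: logged in sum_active at line 13
  5: logged in rate_window at line 20
  6-10: logged in verify_load at line 4
  11: logged in main at line 28
A correct fix: line 19: replace `6` with `8`.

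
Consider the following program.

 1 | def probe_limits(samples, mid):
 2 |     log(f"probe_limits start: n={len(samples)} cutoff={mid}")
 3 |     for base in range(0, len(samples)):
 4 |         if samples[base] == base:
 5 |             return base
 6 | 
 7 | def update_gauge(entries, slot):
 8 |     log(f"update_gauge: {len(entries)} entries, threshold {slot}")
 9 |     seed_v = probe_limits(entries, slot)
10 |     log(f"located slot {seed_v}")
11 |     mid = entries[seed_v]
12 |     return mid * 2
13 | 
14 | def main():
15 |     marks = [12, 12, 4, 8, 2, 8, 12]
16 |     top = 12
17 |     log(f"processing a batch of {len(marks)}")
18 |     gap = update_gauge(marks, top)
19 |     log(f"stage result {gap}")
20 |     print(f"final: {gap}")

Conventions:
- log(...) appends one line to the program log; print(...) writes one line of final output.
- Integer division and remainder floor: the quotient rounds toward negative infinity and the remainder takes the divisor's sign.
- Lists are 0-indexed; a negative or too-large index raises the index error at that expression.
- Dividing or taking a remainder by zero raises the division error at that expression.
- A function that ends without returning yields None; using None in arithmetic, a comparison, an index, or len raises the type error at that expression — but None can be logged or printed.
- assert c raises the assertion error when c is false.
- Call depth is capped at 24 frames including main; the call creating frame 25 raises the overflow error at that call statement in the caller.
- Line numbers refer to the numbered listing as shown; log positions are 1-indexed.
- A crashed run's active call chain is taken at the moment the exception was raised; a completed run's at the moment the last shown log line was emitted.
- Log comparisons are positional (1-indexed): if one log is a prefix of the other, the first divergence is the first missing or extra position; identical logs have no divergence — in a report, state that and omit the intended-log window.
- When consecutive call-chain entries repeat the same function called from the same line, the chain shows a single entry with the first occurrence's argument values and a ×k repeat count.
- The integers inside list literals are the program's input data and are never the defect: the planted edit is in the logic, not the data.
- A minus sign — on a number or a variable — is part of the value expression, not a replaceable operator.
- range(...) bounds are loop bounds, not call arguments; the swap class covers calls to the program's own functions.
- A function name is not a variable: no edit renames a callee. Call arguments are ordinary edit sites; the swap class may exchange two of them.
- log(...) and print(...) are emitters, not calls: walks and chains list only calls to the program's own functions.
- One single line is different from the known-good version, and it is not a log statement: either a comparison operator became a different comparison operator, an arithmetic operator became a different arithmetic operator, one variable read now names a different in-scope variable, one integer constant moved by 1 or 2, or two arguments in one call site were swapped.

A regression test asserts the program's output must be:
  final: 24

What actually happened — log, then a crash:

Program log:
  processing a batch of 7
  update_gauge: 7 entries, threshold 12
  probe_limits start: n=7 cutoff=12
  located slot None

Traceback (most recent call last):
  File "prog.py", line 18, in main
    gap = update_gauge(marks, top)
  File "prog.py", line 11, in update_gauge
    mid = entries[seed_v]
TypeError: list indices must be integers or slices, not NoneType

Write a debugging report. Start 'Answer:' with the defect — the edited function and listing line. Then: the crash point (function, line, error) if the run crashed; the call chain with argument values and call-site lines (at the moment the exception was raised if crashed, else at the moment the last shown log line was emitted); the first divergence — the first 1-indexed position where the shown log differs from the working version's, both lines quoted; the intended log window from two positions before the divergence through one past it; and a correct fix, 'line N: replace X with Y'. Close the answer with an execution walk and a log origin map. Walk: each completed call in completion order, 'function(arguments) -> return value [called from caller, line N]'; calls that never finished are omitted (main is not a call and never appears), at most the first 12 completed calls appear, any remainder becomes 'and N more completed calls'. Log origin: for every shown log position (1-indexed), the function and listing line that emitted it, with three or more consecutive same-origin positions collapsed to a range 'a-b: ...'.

Answer: the defect is in probe_limits at line 4.
Key observation: The earliest visible damage is log position 4 — 'located slot None' rather than the intended 'located slot 0'.
Crash: update_gauge, line 11, TypeError.
Call chain: main -> update_gauge([12, 12, 4, 8, 2, 8, 12], 12) (called at line 18).
First divergence: position 4 — the shown line 'located slot None' should read 'located slot 0'.
Intended log window:
  2: update_gauge: 7 entries, threshold 12
  3: probe_limits start: n=7 cutoff=12
  4: located slot 0
  5: stage result 24
Execution walk:
  probe_limits([12, 12, 4, 8, 2, 8, 12], 12) -> None  [called from update_gauge, line 9]
Log origins:
  1: emitted by main (line 17)
  2: emitted by update_gauge (line 8)
  3: emitted by probe_limits (line 2)
  4: emitted by update_gauge (line 10)
A correct fix: line 4: replace `samples[base] == base` with `samples[base] == mid`.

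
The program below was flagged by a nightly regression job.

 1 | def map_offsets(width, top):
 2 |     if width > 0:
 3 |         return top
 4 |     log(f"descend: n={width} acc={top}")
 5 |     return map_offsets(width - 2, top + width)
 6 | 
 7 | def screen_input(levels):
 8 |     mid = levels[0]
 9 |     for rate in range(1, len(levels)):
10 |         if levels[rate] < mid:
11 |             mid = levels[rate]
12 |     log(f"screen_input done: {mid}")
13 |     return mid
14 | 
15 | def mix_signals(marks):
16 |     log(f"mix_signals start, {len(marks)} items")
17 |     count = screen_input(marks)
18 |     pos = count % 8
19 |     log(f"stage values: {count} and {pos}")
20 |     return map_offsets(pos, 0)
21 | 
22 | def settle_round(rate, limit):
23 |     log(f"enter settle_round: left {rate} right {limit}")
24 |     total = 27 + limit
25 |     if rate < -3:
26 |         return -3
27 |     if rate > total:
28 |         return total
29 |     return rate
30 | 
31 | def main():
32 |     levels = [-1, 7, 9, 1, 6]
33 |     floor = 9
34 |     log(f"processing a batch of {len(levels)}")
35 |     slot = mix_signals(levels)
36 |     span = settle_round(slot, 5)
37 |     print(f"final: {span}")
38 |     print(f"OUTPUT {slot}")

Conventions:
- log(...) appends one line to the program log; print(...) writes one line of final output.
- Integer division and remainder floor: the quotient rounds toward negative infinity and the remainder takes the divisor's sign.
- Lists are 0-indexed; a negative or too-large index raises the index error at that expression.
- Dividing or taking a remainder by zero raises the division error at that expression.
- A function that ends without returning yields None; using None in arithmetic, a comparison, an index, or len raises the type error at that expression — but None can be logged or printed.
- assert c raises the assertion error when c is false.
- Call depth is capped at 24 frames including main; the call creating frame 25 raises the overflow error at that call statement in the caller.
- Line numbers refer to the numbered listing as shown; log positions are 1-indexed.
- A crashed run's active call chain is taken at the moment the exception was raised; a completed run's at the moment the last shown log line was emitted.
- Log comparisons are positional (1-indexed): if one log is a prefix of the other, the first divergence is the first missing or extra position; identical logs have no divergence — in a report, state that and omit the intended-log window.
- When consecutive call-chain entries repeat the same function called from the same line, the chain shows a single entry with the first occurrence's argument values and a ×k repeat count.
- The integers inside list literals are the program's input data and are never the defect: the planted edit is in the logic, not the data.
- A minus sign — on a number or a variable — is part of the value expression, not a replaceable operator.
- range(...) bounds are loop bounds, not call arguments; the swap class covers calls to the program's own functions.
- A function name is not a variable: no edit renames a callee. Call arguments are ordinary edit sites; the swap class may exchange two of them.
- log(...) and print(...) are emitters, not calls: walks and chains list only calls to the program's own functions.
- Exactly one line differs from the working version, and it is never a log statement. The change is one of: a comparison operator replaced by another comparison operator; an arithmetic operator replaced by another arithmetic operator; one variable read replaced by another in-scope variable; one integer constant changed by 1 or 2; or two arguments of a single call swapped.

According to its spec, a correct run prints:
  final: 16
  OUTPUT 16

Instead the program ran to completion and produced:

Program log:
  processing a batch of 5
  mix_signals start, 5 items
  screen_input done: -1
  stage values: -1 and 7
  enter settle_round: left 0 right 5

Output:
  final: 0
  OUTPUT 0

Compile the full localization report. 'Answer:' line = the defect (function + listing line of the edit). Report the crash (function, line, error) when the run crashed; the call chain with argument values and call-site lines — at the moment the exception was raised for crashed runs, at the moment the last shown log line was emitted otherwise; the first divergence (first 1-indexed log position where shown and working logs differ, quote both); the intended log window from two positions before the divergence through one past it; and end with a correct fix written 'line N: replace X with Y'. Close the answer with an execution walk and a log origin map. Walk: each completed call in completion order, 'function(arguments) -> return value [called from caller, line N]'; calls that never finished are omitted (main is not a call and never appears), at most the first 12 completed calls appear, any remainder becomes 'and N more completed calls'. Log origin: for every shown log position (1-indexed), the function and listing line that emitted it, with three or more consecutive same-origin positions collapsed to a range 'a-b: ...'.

Answer: the defect is in map_offsets at line 2.
Key observation: Position 5 is the first bad log line: 'enter settle_round: left 0 right 5' should read 'descend: n=7 acc=0'.
Call chain: main -> settle_round(0, 5) (called at line 36).
First divergence: at position 5 the run shows 'enter settle_round: left 0 right 5' where the working version logs 'descend: n=7 acc=0'.
Intended log window:
  3: screen_input done: -1
  4: stage values: -1 and 7
  5: descend: n=7 acc=0
  6: descend: n=5 acc=7
Execution walk:
  screen_input([-1, 7, 9, 1, 6]) -> -1  [called from mix_signals, line 17]
  map_offsets(7, 0) -> 0  [called from mix_signals, line 20]
  mix_signals([-1, 7, 9, 1, 6]) -> 0  [called from main, line 35]
  settle_round(0, 5) -> 0  [called from main, line 36]
Log origins:
  1: emitted by main (line 34)
  2: emitted by mix_signals (line 16)
  3: emitted by screen_input (line 12)
  4: emitted by mix_signals (line 19)
  5: emitted by settle_round (line 23)
A correct fix: line 2: replace `>` with `<=`.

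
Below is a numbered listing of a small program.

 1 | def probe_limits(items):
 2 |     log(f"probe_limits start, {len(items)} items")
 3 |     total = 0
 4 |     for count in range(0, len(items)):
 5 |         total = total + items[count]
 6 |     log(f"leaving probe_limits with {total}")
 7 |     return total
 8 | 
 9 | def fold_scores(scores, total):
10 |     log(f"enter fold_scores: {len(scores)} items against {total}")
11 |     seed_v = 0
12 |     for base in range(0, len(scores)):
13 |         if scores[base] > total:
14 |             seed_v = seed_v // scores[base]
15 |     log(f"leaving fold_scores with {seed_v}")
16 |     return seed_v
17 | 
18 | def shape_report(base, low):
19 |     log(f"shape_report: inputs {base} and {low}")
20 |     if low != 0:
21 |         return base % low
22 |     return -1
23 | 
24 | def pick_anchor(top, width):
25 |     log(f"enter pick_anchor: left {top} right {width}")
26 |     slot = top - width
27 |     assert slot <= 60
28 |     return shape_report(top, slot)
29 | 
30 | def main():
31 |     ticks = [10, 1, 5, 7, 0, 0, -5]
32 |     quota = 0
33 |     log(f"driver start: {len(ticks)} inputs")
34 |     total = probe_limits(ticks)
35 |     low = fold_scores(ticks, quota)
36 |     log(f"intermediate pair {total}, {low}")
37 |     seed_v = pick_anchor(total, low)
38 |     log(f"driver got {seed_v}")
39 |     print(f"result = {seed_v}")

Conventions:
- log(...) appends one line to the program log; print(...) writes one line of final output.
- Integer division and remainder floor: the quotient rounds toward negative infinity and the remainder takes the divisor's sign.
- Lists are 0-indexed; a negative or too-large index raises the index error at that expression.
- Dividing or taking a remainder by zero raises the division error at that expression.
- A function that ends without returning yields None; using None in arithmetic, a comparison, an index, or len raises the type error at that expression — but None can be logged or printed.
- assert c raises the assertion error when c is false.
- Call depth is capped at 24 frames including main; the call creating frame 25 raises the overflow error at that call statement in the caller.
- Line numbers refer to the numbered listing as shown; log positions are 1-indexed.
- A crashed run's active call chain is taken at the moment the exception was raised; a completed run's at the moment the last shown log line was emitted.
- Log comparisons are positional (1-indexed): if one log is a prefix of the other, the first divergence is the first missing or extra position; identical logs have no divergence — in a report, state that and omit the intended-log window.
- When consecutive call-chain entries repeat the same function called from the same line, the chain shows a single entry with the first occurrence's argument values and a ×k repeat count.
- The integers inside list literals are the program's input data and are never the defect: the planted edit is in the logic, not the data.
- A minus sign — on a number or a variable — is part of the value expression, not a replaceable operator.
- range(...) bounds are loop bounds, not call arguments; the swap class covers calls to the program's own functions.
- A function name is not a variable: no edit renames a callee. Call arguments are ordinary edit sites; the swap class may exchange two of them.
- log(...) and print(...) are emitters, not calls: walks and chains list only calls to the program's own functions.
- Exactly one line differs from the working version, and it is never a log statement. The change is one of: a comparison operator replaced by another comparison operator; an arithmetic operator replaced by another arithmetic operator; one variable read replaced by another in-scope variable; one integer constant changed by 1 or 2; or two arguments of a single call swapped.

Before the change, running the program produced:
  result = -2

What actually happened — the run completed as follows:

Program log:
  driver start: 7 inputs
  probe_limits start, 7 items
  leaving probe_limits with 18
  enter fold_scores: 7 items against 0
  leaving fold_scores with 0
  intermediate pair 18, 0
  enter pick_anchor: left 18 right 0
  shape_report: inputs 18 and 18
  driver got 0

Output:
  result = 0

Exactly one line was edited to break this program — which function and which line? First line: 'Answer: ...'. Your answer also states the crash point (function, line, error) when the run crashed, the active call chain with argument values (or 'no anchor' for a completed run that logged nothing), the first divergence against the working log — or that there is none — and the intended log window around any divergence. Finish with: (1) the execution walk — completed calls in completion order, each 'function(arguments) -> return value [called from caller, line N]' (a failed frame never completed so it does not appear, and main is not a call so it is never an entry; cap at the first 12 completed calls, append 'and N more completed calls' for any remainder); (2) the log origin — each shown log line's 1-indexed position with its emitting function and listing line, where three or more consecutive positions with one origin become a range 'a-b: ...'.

Answer: the defect is in fold_scores at line 14.
Key observation: The earliest visible damage is log position 5 — 'leaving fold_scores with 0' rather than the intended 'leaving fold_scores with 23'.
Call chain: main.
First divergence: at position 5 the run shows 'leaving fold_scores with 0' where the working version logs 'leaving fold_scores with 23'.
Intended log window:
  3: leaving probe_limits with 18
  4: enter fold_scores: 7 items against 0
  5: leaving fold_scores with 23
  6: intermediate pair 18, 23
Execution walk:
  probe_limits([10, 1, 5, 7, 0, 0, -5]) -> 18  [called from main, line 34]
  fold_scores([10, 1, 5, 7, 0, 0, -5], 0) -> 0  [called from main, line 35]
  shape_report(18, 18) -> 0  [called from pick_anchor, line 28]
  pick_anchor(18, 0) -> 0  [called from main, line 37]
Log origin:
  1: emitted by main (line 33)
  2: emitted by probe_limits (line 2)
  3: emitted by probe_limits (line 6)
  4: emitted by fold_scores (line 10)
  5: emitted by fold_scores (line 15)
  6: emitted by main (line 36)
  7: emitted by pick_anchor (line 25)
  8: emitted by shape_report (line 19)
  9: emitted by main (line 38)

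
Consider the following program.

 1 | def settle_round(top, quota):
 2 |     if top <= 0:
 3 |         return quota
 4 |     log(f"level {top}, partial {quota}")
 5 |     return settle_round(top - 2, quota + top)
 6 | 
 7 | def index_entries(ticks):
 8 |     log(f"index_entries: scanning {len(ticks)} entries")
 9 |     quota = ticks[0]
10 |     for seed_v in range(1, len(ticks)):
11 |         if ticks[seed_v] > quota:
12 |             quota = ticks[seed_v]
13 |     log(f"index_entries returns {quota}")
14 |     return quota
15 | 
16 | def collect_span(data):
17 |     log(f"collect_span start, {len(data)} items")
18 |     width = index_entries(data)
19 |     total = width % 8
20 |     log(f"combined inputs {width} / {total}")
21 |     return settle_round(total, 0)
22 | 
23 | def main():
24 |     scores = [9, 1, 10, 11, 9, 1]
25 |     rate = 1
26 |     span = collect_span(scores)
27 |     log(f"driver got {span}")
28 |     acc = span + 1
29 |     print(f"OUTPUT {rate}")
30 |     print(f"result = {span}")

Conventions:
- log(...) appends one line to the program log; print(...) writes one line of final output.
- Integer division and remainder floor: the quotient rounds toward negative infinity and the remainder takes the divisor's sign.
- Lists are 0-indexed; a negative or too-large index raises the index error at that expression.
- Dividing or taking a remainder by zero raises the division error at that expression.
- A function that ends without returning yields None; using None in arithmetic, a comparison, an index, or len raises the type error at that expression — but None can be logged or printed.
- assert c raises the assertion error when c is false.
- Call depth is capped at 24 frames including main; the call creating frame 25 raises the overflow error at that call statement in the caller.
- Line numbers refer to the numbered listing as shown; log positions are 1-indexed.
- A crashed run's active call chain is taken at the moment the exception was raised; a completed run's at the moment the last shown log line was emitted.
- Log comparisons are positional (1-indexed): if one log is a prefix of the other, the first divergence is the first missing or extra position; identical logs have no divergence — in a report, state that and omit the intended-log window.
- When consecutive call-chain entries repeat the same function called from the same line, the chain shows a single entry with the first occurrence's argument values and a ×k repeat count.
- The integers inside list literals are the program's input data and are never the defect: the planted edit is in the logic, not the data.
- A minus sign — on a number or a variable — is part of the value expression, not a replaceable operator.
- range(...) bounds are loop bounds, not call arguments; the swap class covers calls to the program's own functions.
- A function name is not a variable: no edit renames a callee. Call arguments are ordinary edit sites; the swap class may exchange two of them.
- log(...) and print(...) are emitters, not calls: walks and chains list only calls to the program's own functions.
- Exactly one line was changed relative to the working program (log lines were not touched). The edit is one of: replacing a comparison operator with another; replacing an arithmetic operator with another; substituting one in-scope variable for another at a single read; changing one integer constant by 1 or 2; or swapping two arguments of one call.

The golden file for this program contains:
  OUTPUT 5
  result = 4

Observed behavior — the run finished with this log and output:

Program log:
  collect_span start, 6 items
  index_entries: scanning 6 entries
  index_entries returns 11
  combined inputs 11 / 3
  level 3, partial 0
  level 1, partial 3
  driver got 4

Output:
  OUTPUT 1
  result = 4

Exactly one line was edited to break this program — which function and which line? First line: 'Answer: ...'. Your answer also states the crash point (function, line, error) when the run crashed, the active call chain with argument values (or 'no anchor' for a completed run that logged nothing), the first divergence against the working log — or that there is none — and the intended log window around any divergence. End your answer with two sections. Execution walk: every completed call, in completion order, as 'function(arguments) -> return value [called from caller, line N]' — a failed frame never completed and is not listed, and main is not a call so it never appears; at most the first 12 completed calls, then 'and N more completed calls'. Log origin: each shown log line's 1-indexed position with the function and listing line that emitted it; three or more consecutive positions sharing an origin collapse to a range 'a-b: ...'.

Answer: the defect is in main at line 29.
Core observation: The two runs log identically and part ways only at the printed values.
Call chain: main.
First divergence: none; the two logs match at every position.
Execution walk:
  index_entries([9, 1, 10, 11, 9, 1]) -> 11  [called from collect_span, line 18]
  settle_round(-1, 4) -> 4  [called from settle_round, line 5]
  settle_round(1, 3) -> 4  [called from settle_round, line 5]
  settle_round(3, 0) -> 4  [called from collect_span, line 21]
  collect_span([9, 1, 10, 11, 9, 1]) -> 4  [called from main, line 26]
Log origins:
  1: from collect_span, line 17
  2: from index_entries, line 8
  3: from index_entries, line 13
  4: from collect_span, line 20
  5: from settle_round, line 4
  6: from settle_round, line 4
  7: from main, line 27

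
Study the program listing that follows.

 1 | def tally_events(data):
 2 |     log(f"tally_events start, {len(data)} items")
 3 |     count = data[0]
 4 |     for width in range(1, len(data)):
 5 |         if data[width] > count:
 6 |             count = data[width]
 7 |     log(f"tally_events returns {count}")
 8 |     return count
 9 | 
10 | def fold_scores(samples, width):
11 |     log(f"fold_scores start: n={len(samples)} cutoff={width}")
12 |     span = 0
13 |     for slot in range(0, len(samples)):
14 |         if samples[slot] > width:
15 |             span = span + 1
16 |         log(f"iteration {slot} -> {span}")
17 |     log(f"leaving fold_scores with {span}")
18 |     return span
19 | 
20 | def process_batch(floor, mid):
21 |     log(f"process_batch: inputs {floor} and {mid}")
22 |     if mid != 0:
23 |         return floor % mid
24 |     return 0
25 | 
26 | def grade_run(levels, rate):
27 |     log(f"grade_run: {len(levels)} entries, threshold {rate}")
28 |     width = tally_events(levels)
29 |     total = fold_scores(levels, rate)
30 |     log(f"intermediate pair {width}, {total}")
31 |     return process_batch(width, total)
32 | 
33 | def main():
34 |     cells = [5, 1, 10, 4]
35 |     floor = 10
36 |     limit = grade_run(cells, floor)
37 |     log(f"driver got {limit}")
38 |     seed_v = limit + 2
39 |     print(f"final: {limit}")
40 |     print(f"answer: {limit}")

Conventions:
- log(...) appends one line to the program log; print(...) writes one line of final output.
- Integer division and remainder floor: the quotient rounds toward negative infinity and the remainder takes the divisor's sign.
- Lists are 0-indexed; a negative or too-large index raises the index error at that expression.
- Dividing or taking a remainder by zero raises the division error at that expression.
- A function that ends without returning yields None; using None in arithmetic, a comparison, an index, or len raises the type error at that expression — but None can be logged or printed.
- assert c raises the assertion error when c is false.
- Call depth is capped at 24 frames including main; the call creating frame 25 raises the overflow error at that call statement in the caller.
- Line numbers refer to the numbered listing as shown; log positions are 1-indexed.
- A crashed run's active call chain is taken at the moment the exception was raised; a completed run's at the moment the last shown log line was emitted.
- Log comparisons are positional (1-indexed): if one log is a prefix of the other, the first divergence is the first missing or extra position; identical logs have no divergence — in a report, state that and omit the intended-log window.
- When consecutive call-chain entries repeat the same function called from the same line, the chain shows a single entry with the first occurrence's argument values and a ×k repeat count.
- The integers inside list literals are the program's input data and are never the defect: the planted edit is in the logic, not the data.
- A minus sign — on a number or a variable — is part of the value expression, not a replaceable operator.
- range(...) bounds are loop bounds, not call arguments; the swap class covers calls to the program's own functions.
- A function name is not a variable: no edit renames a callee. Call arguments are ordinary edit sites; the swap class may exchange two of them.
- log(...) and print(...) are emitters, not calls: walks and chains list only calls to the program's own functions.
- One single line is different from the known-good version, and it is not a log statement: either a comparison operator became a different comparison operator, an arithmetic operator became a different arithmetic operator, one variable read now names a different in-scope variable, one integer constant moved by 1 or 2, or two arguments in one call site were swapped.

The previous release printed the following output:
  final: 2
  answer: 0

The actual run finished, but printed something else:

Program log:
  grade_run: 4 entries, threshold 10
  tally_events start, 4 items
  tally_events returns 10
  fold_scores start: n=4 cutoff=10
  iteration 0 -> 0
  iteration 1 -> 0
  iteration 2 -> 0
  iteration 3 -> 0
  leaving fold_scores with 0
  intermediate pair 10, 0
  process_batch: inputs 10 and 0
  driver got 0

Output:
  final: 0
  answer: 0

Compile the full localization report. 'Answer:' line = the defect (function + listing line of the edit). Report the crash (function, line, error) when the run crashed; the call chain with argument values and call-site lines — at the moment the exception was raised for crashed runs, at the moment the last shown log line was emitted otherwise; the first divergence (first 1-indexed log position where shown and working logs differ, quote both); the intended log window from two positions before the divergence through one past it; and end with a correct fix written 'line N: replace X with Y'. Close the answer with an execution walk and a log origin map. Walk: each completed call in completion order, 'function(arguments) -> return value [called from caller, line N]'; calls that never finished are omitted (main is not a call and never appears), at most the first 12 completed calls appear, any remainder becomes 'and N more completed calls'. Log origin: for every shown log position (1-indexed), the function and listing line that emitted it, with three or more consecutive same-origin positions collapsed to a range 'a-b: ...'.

Answer: the defect is in main at line 39.
Core observation: No log line changed; the fault shows up purely in the output.
Call chain: main.
First divergence: there is none — every log position agrees.
Execution walk:
  tally_events([5, 1, 10, 4]) -> 10  [called from grade_run, line 28]
  fold_scores([5, 1, 10, 4], 10) -> 0  [called from grade_run, line 29]
  process_batch(10, 0) -> 0  [called from grade_run, line 31]
  grade_run([5, 1, 10, 4], 10) -> 0  [called from main, line 36]
Log line origins:
  1: from grade_run, line 27
  2: from tally_events, line 2
  3: from tally_events, line 7
  4: from fold_scores, line 11
  5-8: from fold_scores, line 16
  9: from fold_scores, line 17
  10: from grade_run, line 30
  11: from process_batch, line 21
  12: from main, line 37
A correct fix: line 39: replace `limit` with `seed_v`.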